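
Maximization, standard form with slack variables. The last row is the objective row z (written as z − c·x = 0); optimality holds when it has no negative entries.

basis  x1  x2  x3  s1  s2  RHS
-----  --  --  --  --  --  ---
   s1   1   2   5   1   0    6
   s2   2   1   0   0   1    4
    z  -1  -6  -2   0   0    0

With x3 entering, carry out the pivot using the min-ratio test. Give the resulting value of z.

Ratio test on column x3 — row 1: 6/5 = 6/5; row 2: entry 0 ≤ 0. Minimum is 6/5 at row 1 (s1 leaves); pivot element 5.
Pivot on row 1; the z-row RHS becomes 0 − (-2)·(6/5) = 12/5.

12/5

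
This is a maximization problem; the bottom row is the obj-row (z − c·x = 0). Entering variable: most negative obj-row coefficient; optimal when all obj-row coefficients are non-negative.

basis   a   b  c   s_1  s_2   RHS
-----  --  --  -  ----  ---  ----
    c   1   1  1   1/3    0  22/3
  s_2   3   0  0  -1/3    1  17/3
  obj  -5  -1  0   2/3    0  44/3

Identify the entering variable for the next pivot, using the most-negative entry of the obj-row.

Negative obj-row entries: a: -5, b: -1.
The most negative is -5 in column a, so a enters.

a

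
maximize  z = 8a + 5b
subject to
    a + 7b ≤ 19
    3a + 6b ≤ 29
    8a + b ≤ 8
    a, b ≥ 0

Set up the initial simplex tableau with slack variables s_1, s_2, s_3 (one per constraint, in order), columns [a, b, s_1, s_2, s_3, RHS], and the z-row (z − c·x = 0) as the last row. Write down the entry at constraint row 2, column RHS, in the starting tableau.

The RHS of constraint 2 is b_2 = 29.

29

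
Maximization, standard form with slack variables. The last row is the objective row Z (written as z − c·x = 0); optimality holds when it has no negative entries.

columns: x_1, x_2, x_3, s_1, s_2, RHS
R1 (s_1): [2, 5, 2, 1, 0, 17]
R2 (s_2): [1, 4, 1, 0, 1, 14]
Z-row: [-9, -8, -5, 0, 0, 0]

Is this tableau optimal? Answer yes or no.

The Z-row has a negative entry -9 in column x_1, so it is not optimal.

no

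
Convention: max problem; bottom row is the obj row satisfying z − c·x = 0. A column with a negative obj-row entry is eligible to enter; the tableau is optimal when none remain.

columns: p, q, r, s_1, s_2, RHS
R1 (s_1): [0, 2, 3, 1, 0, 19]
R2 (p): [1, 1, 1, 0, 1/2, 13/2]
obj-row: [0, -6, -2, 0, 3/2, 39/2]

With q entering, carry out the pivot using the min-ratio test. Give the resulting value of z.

Ratio test on column q — row 1: 19/2 = 19/2; row 2: (13/2)/1 = 13/2. Minimum is 13/2 at row 2 (p leaves); pivot element 1.
Pivot on row 2; the obj-row RHS becomes 39/2 − (-6)·(13/2) = 117/2.

117/2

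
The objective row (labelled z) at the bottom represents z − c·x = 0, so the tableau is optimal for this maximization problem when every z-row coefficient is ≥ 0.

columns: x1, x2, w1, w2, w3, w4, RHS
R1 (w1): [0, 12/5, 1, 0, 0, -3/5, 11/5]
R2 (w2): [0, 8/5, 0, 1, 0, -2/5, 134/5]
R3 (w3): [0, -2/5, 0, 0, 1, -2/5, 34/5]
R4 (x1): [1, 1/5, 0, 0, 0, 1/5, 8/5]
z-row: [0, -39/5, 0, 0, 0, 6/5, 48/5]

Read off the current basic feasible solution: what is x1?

8/5

x1 is basic (row 4); its value is the RHS of that row, 8/5.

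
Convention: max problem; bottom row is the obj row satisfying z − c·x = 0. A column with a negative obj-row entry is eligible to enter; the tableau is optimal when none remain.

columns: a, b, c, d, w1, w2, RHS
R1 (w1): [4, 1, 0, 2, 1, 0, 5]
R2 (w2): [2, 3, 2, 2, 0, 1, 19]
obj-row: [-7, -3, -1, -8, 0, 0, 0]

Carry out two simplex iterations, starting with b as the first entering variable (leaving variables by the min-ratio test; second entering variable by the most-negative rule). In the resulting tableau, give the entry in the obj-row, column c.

-1

Ratio test on column b — row 1: 5/1 = 5; row 2: 19/3 = 19/3. Minimum is 5 at row 1 (w1 leaves); pivot element 1.
Divide row 1 by 1; eliminate column b from the other rows.
Second iteration: most negative obj-row entry is -2 in column d, so d enters.
Ratio test on column d — row 1: 5/2 = 5/2; row 2: entry -4 ≤ 0. Minimum is 5/2 at row 1 (b leaves); pivot element 2.
Divide row 1 by 2; eliminate column d from the other rows.
After both pivots, the entry at the obj-row, column c is -1.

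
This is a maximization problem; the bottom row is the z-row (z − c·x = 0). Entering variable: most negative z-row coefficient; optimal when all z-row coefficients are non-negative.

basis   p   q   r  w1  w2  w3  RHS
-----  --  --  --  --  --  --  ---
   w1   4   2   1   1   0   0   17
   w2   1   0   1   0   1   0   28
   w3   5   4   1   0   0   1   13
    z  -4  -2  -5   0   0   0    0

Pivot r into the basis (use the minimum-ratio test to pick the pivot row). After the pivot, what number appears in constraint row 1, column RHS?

Ratio test on column r — row 1: 17/1 = 17; row 2: 28/1 = 28; row 3: 13/1 = 13. Minimum is 13 at row 3 (w3 leaves); pivot element 1.
Divide row 3 by 1; eliminate column r from the other rows.
Row 1 update in column RHS: 17 − 1·13 = 4.

4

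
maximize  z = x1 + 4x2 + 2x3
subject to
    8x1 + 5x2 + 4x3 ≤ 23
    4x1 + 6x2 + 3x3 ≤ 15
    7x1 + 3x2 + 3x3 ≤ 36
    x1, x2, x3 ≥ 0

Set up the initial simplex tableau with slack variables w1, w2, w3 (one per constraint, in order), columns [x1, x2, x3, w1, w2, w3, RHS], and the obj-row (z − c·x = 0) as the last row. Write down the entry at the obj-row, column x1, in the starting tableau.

The obj-row carries the negated objective coefficients: the x1 entry is -1.

-1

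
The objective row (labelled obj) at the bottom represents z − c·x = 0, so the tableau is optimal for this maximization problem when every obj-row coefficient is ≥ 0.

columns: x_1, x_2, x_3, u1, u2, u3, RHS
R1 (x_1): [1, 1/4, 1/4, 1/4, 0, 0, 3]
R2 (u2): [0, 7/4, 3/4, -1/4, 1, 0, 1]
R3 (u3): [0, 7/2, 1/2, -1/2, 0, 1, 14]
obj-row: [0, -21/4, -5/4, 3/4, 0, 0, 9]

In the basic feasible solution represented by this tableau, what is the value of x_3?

x_3 is not in the basis, so in the current basic feasible solution x_3 = 0.

0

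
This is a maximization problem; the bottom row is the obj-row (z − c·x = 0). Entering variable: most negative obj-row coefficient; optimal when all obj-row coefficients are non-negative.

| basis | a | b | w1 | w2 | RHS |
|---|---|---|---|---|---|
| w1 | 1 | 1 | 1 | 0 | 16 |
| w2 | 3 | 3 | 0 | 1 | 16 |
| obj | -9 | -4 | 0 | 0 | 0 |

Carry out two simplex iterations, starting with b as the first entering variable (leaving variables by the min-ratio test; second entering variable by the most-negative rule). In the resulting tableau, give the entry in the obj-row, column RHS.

48

Ratio test on column b — row 1: 16/1 = 16; row 2: 16/3 = 16/3. Minimum is 16/3 at row 2 (w2 leaves); pivot element 3.
Divide row 2 by 3; eliminate column b from the other rows.
Second iteration: most negative obj-row entry is -5 in column a, so a enters.
Ratio test on column a — row 1: entry 0 ≤ 0; row 2: (16/3)/1 = 16/3. Minimum is 16/3 at row 2 (b leaves); pivot element 1.
Divide row 2 by 1; eliminate column a from the other rows.
After both pivots, the entry at the obj-row, column RHS is 48.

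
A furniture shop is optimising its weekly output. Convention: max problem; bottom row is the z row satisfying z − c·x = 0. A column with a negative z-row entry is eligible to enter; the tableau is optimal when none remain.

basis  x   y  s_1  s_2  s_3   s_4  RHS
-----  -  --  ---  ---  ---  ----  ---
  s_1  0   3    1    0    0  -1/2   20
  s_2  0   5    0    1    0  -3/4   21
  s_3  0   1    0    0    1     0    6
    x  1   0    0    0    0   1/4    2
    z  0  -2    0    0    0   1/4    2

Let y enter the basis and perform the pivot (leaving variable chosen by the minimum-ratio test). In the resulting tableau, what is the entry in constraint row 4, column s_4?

Ratio test on column y — row 1: 20/3 = 20/3; row 2: 21/5 = 21/5; row 3: 6/1 = 6; row 4: entry 0 ≤ 0. Minimum is 21/5 at row 2 (s_2 leaves); pivot element 5.
Divide row 2 by 5; eliminate column y from the other rows.
Row 4 update in column s_4: 1/4 − 0·(-3/20) = 1/4.

1/4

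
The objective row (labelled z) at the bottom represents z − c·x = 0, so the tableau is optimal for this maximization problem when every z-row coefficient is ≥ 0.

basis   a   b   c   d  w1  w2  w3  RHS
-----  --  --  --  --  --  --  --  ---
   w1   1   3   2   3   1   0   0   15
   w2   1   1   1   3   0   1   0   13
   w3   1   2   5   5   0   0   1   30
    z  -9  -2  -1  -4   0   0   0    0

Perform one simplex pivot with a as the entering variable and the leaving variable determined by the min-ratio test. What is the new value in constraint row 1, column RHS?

2

Ratio test on column a — row 1: 15/1 = 15; row 2: 13/1 = 13; row 3: 30/1 = 30. Minimum is 13 at row 2 (w2 leaves); pivot element 1.
Divide row 2 by 1; eliminate column a from the other rows.
Row 1 update in column RHS: 15 − 1·13 = 2.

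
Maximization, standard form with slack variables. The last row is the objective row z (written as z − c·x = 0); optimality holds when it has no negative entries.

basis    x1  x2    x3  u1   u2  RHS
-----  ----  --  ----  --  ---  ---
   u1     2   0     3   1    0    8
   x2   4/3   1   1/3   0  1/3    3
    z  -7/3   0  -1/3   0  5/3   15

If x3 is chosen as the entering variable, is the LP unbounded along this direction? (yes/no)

Column x3 has positive entries in row(s) 1, 2, so the ratio test bounds it — not unbounded.

no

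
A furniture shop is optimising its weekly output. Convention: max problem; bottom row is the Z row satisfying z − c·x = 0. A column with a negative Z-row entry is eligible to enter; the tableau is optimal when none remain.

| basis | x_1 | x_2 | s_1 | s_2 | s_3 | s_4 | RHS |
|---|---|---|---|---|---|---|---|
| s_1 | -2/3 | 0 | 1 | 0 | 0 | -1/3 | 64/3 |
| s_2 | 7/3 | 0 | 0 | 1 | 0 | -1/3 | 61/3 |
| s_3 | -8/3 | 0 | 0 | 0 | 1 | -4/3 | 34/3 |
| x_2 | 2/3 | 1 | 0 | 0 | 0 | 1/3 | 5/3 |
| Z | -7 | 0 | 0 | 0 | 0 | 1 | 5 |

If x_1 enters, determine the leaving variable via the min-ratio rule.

x_2

Column x_1 entries and ratios — s_1: -2/3 ≤ 0, skip; s_2: (61/3)/(7/3) = 61/7; s_3: -8/3 ≤ 0, skip; x_2: (5/3)/(2/3) = 5/2.
Smallest ratio is 5/2 in the row of x_2, so x_2 leaves.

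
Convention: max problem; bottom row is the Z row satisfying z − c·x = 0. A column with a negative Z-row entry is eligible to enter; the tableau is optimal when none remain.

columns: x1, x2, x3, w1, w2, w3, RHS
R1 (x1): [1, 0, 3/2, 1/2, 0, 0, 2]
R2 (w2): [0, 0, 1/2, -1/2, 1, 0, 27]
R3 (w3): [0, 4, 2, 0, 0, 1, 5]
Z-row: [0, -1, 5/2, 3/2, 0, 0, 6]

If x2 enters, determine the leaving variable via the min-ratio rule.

Column x2 entries and ratios — x1: 0 ≤ 0, skip; w2: 0 ≤ 0, skip; w3: 5/4 = 5/4.
Smallest ratio is 5/4 in the row of w3, so w3 leaves.

w3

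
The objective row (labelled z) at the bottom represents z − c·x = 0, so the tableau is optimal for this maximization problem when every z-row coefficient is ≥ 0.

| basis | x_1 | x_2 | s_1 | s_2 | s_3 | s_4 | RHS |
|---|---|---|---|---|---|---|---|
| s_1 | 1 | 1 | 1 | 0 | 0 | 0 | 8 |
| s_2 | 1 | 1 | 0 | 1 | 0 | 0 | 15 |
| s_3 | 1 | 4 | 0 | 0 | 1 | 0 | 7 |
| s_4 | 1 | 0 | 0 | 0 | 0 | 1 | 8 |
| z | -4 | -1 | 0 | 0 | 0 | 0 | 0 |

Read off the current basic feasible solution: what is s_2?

15

s_2 is basic (row 2); its value is the RHS of that row, 15.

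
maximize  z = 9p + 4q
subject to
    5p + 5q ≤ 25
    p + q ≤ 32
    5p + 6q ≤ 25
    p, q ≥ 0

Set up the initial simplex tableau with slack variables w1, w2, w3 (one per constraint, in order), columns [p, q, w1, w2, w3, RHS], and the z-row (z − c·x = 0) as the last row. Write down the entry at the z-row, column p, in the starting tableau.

The z-row carries the negated objective coefficients: the p entry is -9.

-9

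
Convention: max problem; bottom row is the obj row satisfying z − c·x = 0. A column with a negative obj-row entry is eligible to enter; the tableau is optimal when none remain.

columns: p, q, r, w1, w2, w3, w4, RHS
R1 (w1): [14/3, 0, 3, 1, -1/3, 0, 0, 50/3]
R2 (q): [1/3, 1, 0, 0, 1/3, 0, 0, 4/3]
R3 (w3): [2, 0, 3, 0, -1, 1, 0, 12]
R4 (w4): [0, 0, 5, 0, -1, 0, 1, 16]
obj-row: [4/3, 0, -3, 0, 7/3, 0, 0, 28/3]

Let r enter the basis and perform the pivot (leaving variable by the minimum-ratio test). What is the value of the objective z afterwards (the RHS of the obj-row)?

284/15

Ratio test on column r — row 1: (50/3)/3 = 50/9; row 2: entry 0 ≤ 0; row 3: 12/3 = 4; row 4: 16/5 = 16/5. Minimum is 16/5 at row 4 (w4 leaves); pivot element 5.
Pivot on row 4; the obj-row RHS becomes 28/3 − (-3)·(16/5) = 284/15.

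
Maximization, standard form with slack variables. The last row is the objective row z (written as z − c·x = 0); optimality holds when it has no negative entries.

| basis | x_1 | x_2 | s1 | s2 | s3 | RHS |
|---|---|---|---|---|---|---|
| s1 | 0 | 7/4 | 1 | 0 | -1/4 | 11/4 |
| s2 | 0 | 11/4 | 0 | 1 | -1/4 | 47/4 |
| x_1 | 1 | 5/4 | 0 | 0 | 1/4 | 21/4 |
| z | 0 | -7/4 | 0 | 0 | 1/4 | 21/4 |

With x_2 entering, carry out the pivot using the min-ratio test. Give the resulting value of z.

Ratio test on column x_2 — row 1: (11/4)/(7/4) = 11/7; row 2: (47/4)/(11/4) = 47/11; row 3: (21/4)/(5/4) = 21/5. Minimum is 11/7 at row 1 (s1 leaves); pivot element 7/4.
Pivot on row 1; the z-row RHS becomes 21/4 − (-7/4)·(11/7) = 8.

8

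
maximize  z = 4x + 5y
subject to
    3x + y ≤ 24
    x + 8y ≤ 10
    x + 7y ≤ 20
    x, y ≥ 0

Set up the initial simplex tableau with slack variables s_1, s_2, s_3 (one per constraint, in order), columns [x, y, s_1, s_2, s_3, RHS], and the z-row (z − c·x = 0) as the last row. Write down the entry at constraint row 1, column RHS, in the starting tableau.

24

The RHS of constraint 1 is b_1 = 24.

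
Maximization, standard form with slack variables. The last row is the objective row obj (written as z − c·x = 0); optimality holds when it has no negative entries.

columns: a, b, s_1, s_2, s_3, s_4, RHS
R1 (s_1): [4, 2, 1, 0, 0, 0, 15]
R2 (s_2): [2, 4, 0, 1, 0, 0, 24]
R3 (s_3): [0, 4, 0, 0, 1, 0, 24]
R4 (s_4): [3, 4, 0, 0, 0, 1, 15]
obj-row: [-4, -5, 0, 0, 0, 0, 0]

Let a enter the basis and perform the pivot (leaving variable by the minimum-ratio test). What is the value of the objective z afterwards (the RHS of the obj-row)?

15

Ratio test on column a — row 1: 15/4 = 15/4; row 2: 24/2 = 12; row 3: entry 0 ≤ 0; row 4: 15/3 = 5. Minimum is 15/4 at row 1 (s_1 leaves); pivot element 4.
Pivot on row 1; the obj-row RHS becomes 0 − (-4)·(15/4) = 15.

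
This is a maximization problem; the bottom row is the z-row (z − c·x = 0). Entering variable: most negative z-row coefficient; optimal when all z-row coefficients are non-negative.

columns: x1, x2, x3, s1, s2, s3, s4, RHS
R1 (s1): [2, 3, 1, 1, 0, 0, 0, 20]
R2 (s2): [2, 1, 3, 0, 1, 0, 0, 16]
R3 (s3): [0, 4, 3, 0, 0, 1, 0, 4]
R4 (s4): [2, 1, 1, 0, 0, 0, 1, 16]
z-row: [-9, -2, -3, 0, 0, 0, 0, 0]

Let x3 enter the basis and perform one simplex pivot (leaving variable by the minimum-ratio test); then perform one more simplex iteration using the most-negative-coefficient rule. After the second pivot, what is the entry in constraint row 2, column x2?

Ratio test on column x3 — row 1: 20/1 = 20; row 2: 16/3 = 16/3; row 3: 4/3 = 4/3; row 4: 16/1 = 16. Minimum is 4/3 at row 3 (s3 leaves); pivot element 3.
Divide row 3 by 3; eliminate column x3 from the other rows.
Second iteration: most negative z-row entry is -9 in column x1, so x1 enters.
Ratio test on column x1 — row 1: (56/3)/2 = 28/3; row 2: 12/2 = 6; row 3: entry 0 ≤ 0; row 4: (44/3)/2 = 22/3. Minimum is 6 at row 2 (s2 leaves); pivot element 2.
Divide row 2 by 2; eliminate column x1 from the other rows.
After both pivots, the entry at constraint row 2, column x2 is -3/2.

-3/2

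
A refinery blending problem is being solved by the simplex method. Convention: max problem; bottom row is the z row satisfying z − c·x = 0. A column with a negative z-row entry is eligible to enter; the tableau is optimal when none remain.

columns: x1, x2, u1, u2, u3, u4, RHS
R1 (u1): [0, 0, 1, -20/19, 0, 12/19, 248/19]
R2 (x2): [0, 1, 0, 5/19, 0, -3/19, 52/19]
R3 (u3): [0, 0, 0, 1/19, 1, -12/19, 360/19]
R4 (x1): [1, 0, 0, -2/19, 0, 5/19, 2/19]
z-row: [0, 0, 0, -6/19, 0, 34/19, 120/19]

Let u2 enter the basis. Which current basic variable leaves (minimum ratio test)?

x2

Column u2 entries and ratios — u1: -20/19 ≤ 0, skip; x2: (52/19)/(5/19) = 52/5; u3: (360/19)/(1/19) = 360; x1: -2/19 ≤ 0, skip.
Smallest ratio is 52/5 in the row of x2, so x2 leaves.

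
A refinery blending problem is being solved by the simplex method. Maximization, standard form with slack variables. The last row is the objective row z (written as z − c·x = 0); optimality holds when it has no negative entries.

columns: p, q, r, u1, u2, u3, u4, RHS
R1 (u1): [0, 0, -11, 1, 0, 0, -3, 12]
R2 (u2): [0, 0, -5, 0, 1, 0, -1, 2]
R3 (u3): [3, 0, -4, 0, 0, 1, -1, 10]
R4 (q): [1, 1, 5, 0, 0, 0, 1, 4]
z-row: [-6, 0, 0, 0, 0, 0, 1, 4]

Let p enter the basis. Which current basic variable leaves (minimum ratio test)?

Column p entries and ratios — u1: 0 ≤ 0, skip; u2: 0 ≤ 0, skip; u3: 10/3 = 10/3; q: 4/1 = 4.
Smallest ratio is 10/3 in the row of u3, so u3 leaves.

u3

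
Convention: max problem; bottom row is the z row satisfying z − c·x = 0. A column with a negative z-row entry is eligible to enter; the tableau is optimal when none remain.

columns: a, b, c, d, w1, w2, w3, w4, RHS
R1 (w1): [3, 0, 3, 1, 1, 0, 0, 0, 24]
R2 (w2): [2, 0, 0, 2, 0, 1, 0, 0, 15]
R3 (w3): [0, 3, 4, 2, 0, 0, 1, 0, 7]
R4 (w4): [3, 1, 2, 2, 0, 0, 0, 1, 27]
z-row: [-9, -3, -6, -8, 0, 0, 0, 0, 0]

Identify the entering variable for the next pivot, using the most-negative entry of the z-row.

a

Negative z-row entries: a: -9, b: -3, c: -6, d: -8.
The most negative is -9 in column a, so a enters.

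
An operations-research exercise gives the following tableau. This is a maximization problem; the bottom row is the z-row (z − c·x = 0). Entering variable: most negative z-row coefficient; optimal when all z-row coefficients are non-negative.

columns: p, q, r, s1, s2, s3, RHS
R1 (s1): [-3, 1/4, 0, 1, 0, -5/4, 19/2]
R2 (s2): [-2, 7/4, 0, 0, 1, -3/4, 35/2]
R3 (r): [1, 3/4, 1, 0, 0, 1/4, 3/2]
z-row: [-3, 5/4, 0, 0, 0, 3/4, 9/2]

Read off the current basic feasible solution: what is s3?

s3 is not in the basis, so in the current basic feasible solution s3 = 0.

0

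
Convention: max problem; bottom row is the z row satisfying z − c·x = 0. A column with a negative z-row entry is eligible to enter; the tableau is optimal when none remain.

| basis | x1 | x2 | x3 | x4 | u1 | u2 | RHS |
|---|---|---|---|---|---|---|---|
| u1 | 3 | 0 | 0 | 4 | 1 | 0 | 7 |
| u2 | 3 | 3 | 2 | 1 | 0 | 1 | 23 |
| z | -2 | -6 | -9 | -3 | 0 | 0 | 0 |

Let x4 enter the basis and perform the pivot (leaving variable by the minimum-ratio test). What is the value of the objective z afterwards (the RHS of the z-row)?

21/4

Ratio test on column x4 — row 1: 7/4 = 7/4; row 2: 23/1 = 23. Minimum is 7/4 at row 1 (u1 leaves); pivot element 4.
Pivot on row 1; the z-row RHS becomes 0 − (-3)·(7/4) = 21/4.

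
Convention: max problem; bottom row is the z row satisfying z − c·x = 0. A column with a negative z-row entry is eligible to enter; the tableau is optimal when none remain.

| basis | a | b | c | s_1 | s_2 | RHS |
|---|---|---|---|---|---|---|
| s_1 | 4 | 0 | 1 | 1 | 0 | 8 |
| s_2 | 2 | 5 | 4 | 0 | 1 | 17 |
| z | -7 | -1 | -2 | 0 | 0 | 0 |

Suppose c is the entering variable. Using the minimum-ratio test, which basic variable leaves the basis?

Column c entries and ratios — s_1: 8/1 = 8; s_2: 17/4 = 17/4.
Smallest ratio is 17/4 in the row of s_2, so s_2 leaves.

s_2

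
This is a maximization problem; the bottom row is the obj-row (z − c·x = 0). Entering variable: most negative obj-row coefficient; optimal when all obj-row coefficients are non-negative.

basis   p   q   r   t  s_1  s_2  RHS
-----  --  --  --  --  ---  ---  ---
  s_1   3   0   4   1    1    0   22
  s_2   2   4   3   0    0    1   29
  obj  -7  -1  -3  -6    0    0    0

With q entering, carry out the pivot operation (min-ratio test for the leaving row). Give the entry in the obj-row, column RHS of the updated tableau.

29/4

Ratio test on column q — row 1: entry 0 ≤ 0; row 2: 29/4 = 29/4. Minimum is 29/4 at row 2 (s_2 leaves); pivot element 4.
Divide row 2 by 4; eliminate column q from the other rows.
obj-row update in column RHS: 0 − (-1)·(29/4) = 29/4.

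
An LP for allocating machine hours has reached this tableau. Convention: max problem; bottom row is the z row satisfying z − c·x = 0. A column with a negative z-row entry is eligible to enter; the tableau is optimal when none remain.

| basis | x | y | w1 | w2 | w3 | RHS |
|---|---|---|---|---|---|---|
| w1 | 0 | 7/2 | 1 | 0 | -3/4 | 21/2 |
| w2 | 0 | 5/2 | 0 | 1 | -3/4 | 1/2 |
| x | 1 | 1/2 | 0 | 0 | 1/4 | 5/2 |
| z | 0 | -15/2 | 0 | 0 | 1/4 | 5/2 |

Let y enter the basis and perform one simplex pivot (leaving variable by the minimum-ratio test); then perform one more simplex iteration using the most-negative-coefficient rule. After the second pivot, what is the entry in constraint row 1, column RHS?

8

Ratio test on column y — row 1: (21/2)/(7/2) = 3; row 2: (1/2)/(5/2) = 1/5; row 3: (5/2)/(1/2) = 5. Minimum is 1/5 at row 2 (w2 leaves); pivot element 5/2.
Divide row 2 by 5/2; eliminate column y from the other rows.
Second iteration: most negative z-row entry is -2 in column w3, so w3 enters.
Ratio test on column w3 — row 1: (49/5)/(3/10) = 98/3; row 2: entry -3/10 ≤ 0; row 3: (12/5)/(2/5) = 6. Minimum is 6 at row 3 (x leaves); pivot element 2/5.
Divide row 3 by 2/5; eliminate column w3 from the other rows.
After both pivots, the entry at constraint row 1, column RHS is 8.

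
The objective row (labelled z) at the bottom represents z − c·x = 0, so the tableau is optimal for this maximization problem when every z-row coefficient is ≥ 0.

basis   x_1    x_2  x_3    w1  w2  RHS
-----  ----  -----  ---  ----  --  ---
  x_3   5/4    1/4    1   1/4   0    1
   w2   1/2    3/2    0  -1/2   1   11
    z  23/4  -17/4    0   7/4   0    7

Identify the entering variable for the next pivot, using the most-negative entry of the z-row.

Negative z-row entries: x_2: -17/4.
The most negative is -17/4 in column x_2, so x_2 enters.

x_2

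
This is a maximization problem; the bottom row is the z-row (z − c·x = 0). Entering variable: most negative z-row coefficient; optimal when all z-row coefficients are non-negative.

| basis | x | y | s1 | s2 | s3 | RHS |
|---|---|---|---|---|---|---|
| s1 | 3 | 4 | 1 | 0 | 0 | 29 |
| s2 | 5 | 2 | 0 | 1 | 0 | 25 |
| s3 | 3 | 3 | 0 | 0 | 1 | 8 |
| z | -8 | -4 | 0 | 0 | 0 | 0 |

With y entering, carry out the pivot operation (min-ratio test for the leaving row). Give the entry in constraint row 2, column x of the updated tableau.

Ratio test on column y — row 1: 29/4 = 29/4; row 2: 25/2 = 25/2; row 3: 8/3 = 8/3. Minimum is 8/3 at row 3 (s3 leaves); pivot element 3.
Divide row 3 by 3; eliminate column y from the other rows.
Row 2 update in column x: 5 − 2·1 = 3.

3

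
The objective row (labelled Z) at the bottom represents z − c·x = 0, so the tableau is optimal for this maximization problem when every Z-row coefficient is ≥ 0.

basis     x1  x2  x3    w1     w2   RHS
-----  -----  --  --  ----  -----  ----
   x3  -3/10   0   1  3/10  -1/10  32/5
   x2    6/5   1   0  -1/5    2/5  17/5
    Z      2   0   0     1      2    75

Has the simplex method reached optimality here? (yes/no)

yes

Every Z-row coefficient is ≥ 0, so the tableau is optimal.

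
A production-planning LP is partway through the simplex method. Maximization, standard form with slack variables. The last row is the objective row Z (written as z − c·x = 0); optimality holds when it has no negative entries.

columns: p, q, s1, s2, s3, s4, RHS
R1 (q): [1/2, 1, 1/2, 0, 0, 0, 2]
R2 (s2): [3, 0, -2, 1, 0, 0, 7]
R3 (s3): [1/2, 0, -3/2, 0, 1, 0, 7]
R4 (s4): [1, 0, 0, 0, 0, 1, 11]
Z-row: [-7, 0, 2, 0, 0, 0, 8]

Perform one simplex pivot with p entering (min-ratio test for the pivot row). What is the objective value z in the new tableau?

73/3

Ratio test on column p — row 1: 2/(1/2) = 4; row 2: 7/3 = 7/3; row 3: 7/(1/2) = 14; row 4: 11/1 = 11. Minimum is 7/3 at row 2 (s2 leaves); pivot element 3.
Pivot on row 2; the Z-row RHS becomes 8 − (-7)·(7/3) = 73/3.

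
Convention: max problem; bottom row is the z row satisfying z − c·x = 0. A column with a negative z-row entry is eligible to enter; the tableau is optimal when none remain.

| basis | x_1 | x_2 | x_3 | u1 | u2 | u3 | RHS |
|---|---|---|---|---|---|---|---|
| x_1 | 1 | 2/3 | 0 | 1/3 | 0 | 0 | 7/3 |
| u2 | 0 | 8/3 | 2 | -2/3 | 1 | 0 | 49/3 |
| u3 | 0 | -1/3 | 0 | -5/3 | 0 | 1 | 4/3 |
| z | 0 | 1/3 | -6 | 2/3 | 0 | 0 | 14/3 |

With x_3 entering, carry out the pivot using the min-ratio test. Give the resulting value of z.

161/3

Ratio test on column x_3 — row 1: entry 0 ≤ 0; row 2: (49/3)/2 = 49/6; row 3: entry 0 ≤ 0. Minimum is 49/6 at row 2 (u2 leaves); pivot element 2.
Pivot on row 2; the z-row RHS becomes 14/3 − (-6)·(49/6) = 161/3.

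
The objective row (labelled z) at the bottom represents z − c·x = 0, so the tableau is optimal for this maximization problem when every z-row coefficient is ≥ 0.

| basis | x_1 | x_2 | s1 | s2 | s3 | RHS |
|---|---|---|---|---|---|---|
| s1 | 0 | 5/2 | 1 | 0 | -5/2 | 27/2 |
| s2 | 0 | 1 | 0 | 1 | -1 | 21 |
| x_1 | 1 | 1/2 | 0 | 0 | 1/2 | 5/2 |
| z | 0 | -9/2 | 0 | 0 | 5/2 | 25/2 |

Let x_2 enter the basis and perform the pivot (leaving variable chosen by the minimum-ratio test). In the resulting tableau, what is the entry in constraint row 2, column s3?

-2

Ratio test on column x_2 — row 1: (27/2)/(5/2) = 27/5; row 2: 21/1 = 21; row 3: (5/2)/(1/2) = 5. Minimum is 5 at row 3 (x_1 leaves); pivot element 1/2.
Divide row 3 by 1/2; eliminate column x_2 from the other rows.
Row 2 update in column s3: -1 − 1·1 = -2.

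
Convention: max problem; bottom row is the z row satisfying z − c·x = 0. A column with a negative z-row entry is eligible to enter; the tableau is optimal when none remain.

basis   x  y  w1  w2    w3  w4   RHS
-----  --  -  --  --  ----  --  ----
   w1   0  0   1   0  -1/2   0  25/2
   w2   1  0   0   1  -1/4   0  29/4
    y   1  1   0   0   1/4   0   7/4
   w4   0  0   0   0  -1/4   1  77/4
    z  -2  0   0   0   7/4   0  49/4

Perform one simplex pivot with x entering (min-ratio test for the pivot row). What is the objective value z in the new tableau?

Ratio test on column x — row 1: entry 0 ≤ 0; row 2: (29/4)/1 = 29/4; row 3: (7/4)/1 = 7/4; row 4: entry 0 ≤ 0. Minimum is 7/4 at row 3 (y leaves); pivot element 1.
Pivot on row 3; the z-row RHS becomes 49/4 − (-2)·(7/4) = 63/4.

63/4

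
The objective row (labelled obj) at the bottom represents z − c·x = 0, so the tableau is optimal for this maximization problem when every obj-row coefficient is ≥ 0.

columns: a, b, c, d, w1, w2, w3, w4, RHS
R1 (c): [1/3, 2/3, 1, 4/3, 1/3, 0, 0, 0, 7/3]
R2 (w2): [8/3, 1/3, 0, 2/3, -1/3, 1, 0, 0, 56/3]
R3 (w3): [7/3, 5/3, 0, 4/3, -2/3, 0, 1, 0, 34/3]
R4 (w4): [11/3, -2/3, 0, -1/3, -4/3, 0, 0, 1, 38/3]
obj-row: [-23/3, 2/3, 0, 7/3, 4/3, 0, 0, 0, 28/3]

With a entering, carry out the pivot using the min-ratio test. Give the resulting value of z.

394/11

Ratio test on column a — row 1: (7/3)/(1/3) = 7; row 2: (56/3)/(8/3) = 7; row 3: (34/3)/(7/3) = 34/7; row 4: (38/3)/(11/3) = 38/11. Minimum is 38/11 at row 4 (w4 leaves); pivot element 11/3.
Pivot on row 4; the obj-row RHS becomes 28/3 − (-23/3)·(38/11) = 394/11.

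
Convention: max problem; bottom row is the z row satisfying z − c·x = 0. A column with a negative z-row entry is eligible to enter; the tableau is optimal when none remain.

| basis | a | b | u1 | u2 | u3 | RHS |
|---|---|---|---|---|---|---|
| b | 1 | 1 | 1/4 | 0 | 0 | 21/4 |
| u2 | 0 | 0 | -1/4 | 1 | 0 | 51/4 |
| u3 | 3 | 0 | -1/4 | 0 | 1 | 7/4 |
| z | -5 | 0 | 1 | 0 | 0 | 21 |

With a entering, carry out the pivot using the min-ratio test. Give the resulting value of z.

Ratio test on column a — row 1: (21/4)/1 = 21/4; row 2: entry 0 ≤ 0; row 3: (7/4)/3 = 7/12. Minimum is 7/12 at row 3 (u3 leaves); pivot element 3.
Pivot on row 3; the z-row RHS becomes 21 − (-5)·(7/12) = 287/12.

287/12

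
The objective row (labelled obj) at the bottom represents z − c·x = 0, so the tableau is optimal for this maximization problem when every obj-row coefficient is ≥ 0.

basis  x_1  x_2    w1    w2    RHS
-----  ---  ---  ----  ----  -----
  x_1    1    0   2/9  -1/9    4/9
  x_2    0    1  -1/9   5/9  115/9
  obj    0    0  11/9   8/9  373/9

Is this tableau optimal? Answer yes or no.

Every obj-row coefficient is ≥ 0, so the tableau is optimal.

yes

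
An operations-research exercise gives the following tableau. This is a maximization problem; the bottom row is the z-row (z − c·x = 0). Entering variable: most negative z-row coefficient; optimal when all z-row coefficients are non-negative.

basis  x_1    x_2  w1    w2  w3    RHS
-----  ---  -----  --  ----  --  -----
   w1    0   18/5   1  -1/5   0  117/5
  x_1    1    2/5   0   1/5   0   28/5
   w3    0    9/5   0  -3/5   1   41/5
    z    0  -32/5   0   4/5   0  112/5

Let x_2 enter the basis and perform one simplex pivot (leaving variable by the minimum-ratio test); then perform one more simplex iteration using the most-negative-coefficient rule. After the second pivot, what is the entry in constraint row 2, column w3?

4/9

Ratio test on column x_2 — row 1: (117/5)/(18/5) = 13/2; row 2: (28/5)/(2/5) = 14; row 3: (41/5)/(9/5) = 41/9. Minimum is 41/9 at row 3 (w3 leaves); pivot element 9/5.
Divide row 3 by 9/5; eliminate column x_2 from the other rows.
Second iteration: most negative z-row entry is -4/3 in column w2, so w2 enters.
Ratio test on column w2 — row 1: 7/1 = 7; row 2: (34/9)/(1/3) = 34/3; row 3: entry -1/3 ≤ 0. Minimum is 7 at row 1 (w1 leaves); pivot element 1.
Divide row 1 by 1; eliminate column w2 from the other rows.
After both pivots, the entry at constraint row 2, column w3 is 4/9.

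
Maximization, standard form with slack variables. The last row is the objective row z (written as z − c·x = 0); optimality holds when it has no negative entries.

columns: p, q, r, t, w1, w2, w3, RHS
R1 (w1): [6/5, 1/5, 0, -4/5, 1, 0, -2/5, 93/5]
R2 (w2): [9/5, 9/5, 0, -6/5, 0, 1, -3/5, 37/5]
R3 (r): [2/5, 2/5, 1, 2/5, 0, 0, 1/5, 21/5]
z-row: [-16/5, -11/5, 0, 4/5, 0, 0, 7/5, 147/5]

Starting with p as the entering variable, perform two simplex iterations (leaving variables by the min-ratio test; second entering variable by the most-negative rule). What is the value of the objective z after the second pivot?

Ratio test on column p — row 1: (93/5)/(6/5) = 31/2; row 2: (37/5)/(9/5) = 37/9; row 3: (21/5)/(2/5) = 21/2. Minimum is 37/9 at row 2 (w2 leaves); pivot element 9/5.
Pivot on row 2; the z-row RHS becomes 147/5 − (-16/5)·(37/9) = 383/9.
Next entering variable (most negative z-row entry -4/3): t.
Ratio test on column t — row 1: entry 0 ≤ 0; row 2: entry -2/3 ≤ 0; row 3: (23/9)/(2/3) = 23/6. Minimum is 23/6 at row 3 (r leaves); pivot element 2/3.
After the second pivot the z-row RHS is 383/9 − (-4/3)·(23/6) = 143/3.

143/3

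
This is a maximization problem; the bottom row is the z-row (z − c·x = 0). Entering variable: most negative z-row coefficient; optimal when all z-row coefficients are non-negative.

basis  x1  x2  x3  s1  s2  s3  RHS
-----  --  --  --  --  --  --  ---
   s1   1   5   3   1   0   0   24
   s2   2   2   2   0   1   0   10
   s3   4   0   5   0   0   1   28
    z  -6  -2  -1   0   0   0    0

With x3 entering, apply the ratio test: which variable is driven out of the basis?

Column x3 entries and ratios — s1: 24/3 = 8; s2: 10/2 = 5; s3: 28/5 = 28/5.
Smallest ratio is 5 in the row of s2, so s2 leaves.

s2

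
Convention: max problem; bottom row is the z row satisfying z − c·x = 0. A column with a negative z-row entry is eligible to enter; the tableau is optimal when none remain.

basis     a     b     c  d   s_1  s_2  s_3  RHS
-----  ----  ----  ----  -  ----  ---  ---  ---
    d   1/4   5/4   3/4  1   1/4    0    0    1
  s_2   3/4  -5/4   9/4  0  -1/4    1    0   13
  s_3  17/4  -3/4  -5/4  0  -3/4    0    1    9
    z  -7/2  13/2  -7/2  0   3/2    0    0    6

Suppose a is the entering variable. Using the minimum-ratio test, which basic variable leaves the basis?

s_3

Column a entries and ratios — d: 1/(1/4) = 4; s_2: 13/(3/4) = 52/3; s_3: 9/(17/4) = 36/17.
Smallest ratio is 36/17 in the row of s_3, so s_3 leaves.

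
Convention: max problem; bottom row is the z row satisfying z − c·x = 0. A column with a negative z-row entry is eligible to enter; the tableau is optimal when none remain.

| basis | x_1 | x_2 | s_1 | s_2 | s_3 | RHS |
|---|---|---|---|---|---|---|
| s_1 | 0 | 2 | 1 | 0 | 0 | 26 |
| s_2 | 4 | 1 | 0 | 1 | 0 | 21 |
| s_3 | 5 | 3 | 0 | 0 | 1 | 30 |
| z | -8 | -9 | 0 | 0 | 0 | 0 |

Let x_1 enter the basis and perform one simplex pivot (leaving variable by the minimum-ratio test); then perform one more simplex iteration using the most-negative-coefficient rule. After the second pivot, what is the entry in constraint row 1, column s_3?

-8/7

Ratio test on column x_1 — row 1: entry 0 ≤ 0; row 2: 21/4 = 21/4; row 3: 30/5 = 6. Minimum is 21/4 at row 2 (s_2 leaves); pivot element 4.
Divide row 2 by 4; eliminate column x_1 from the other rows.
Second iteration: most negative z-row entry is -7 in column x_2, so x_2 enters.
Ratio test on column x_2 — row 1: 26/2 = 13; row 2: (21/4)/(1/4) = 21; row 3: (15/4)/(7/4) = 15/7. Minimum is 15/7 at row 3 (s_3 leaves); pivot element 7/4.
Divide row 3 by 7/4; eliminate column x_2 from the other rows.
After both pivots, the entry at constraint row 1, column s_3 is -8/7.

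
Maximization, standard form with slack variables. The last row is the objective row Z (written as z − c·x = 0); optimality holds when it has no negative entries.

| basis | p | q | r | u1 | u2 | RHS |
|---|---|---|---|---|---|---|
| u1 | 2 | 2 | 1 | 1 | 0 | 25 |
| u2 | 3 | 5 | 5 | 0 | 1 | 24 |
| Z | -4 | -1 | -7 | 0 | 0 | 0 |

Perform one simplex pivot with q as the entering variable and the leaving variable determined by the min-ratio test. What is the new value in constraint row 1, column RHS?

77/5

Ratio test on column q — row 1: 25/2 = 25/2; row 2: 24/5 = 24/5. Minimum is 24/5 at row 2 (u2 leaves); pivot element 5.
Divide row 2 by 5; eliminate column q from the other rows.
Row 1 update in column RHS: 25 − 2·(24/5) = 77/5.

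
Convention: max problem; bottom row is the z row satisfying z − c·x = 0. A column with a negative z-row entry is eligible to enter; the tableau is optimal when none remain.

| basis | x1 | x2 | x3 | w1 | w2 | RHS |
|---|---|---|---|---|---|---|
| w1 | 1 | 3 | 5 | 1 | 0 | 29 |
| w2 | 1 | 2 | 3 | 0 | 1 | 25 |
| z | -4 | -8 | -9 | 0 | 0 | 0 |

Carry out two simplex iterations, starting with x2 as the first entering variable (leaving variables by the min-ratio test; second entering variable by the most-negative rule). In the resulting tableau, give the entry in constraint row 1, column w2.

-1

Ratio test on column x2 — row 1: 29/3 = 29/3; row 2: 25/2 = 25/2. Minimum is 29/3 at row 1 (w1 leaves); pivot element 3.
Divide row 1 by 3; eliminate column x2 from the other rows.
Second iteration: most negative z-row entry is -4/3 in column x1, so x1 enters.
Ratio test on column x1 — row 1: (29/3)/(1/3) = 29; row 2: (17/3)/(1/3) = 17. Minimum is 17 at row 2 (w2 leaves); pivot element 1/3.
Divide row 2 by 1/3; eliminate column x1 from the other rows.
After both pivots, the entry at constraint row 1, column w2 is -1.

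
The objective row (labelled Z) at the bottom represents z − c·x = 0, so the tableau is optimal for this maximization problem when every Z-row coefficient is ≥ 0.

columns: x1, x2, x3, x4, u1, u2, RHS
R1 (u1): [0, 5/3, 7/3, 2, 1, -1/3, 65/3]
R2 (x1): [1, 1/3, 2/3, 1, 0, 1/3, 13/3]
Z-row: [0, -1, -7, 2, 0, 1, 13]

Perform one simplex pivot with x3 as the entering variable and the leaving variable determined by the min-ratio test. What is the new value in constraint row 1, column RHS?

Ratio test on column x3 — row 1: (65/3)/(7/3) = 65/7; row 2: (13/3)/(2/3) = 13/2. Minimum is 13/2 at row 2 (x1 leaves); pivot element 2/3.
Divide row 2 by 2/3; eliminate column x3 from the other rows.
Row 1 update in column RHS: 65/3 − (7/3)·(13/2) = 13/2.

13/2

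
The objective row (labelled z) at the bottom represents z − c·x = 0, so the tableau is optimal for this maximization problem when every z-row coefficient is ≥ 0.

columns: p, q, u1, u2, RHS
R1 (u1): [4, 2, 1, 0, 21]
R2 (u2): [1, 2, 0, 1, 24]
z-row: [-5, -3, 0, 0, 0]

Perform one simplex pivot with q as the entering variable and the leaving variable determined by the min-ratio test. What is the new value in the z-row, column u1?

3/2

Ratio test on column q — row 1: 21/2 = 21/2; row 2: 24/2 = 12. Minimum is 21/2 at row 1 (u1 leaves); pivot element 2.
Divide row 1 by 2; eliminate column q from the other rows.
z-row update in column u1: 0 − (-3)·(1/2) = 3/2.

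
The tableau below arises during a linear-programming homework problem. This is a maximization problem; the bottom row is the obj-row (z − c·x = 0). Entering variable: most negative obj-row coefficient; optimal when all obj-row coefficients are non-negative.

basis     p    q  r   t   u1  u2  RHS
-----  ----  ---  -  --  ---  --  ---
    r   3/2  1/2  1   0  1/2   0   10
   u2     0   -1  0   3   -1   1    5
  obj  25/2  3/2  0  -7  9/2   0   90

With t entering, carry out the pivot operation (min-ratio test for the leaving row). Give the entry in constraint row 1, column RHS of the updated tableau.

Ratio test on column t — row 1: entry 0 ≤ 0; row 2: 5/3 = 5/3. Minimum is 5/3 at row 2 (u2 leaves); pivot element 3.
Divide row 2 by 3; eliminate column t from the other rows.
Row 1 update in column RHS: 10 − 0·(5/3) = 10.

10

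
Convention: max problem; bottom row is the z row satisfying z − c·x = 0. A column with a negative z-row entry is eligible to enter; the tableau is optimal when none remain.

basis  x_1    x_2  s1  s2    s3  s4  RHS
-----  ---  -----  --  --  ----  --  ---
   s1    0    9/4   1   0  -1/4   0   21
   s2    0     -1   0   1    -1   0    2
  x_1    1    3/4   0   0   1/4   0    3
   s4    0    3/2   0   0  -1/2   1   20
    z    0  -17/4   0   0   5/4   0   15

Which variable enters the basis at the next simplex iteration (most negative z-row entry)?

Negative z-row entries: x_2: -17/4.
The most negative is -17/4 in column x_2, so x_2 enters.

x_2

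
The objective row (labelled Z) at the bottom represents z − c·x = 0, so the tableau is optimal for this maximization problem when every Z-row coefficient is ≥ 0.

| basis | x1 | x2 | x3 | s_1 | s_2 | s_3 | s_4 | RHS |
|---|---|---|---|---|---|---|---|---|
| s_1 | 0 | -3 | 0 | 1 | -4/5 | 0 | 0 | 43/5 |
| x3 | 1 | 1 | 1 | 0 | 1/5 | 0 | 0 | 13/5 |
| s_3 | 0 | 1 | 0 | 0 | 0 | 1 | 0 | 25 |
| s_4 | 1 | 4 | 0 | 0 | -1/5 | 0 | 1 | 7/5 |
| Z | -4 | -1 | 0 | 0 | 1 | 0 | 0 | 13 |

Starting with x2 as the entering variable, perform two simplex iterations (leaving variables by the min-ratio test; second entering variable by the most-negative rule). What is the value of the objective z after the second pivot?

93/5

Ratio test on column x2 — row 1: entry -3 ≤ 0; row 2: (13/5)/1 = 13/5; row 3: 25/1 = 25; row 4: (7/5)/4 = 7/20. Minimum is 7/20 at row 4 (s_4 leaves); pivot element 4.
Pivot on row 4; the Z-row RHS becomes 13 − (-1)·(7/20) = 267/20.
Next entering variable (most negative Z-row entry -15/4): x1.
Ratio test on column x1 — row 1: (193/20)/(3/4) = 193/15; row 2: (9/4)/(3/4) = 3; row 3: entry -1/4 ≤ 0; row 4: (7/20)/(1/4) = 7/5. Minimum is 7/5 at row 4 (x2 leaves); pivot element 1/4.
After the second pivot the Z-row RHS is 267/20 − (-15/4)·(7/5) = 93/5.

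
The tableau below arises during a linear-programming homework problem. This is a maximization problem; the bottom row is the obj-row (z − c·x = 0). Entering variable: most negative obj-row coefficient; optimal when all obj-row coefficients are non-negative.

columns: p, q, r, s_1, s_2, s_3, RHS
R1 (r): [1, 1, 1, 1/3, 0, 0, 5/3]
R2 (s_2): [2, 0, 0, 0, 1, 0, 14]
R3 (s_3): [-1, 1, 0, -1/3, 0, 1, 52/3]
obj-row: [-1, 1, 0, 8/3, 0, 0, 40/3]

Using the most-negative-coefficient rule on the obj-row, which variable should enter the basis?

Negative obj-row entries: p: -1.
The most negative is -1 in column p, so p enters.

p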